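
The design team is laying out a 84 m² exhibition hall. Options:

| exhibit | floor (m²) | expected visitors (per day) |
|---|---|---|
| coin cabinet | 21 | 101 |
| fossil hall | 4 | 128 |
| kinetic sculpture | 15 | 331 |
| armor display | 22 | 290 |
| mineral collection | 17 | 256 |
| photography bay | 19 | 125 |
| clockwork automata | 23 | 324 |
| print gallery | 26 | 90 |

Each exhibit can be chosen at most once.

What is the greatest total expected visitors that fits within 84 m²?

1329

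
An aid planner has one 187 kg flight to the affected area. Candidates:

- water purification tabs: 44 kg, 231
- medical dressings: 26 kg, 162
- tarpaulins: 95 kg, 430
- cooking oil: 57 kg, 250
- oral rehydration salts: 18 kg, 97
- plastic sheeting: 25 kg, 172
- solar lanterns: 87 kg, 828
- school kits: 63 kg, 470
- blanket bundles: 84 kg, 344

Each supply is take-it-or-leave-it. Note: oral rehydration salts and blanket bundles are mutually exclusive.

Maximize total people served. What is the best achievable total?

Ranking by ratio (people served/kg): solar lanterns 9.52, school kits 7.46, plastic sheeting 6.88, medical dressings 6.23.
Best packing: plastic sheeting + solar lanterns + school kits — 175 kg, 1470 total.
An exhaustive check of the 512 subsets confirms 1470.

1470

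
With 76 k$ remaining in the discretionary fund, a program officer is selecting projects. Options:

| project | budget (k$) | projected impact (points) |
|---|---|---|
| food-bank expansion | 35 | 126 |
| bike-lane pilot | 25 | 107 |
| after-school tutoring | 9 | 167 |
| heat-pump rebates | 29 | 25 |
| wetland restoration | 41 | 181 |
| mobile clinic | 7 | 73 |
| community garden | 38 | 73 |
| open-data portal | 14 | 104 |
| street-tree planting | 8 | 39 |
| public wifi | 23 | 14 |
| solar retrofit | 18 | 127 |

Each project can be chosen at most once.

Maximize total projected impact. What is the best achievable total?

578

A density-first pass picks after-school tutoring + mobile clinic + open-data portal + street-tree planting + solar retrofit — 510 at 56 k$.
Dropping street-tree planting frees 8 k$; slotting in bike-lane pilot (25 k$) lifts the total to 578 at 73 k$.
The closest alternative, after-school tutoring + wetland restoration + mobile clinic + solar retrofit, reaches only 548.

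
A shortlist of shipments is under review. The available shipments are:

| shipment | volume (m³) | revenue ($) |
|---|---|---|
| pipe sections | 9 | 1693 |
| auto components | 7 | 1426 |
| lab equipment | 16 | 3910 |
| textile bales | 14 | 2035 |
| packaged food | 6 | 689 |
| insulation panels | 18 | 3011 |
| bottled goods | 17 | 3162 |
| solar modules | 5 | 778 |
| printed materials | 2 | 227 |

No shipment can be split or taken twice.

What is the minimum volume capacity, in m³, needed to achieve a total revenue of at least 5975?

28

Need the lightest bundle worth ≥ 5975.
auto components + lab equipment + solar modules: 6114 revenue at 28 m³.
Below 28 m³ the best achievable stays under 5975.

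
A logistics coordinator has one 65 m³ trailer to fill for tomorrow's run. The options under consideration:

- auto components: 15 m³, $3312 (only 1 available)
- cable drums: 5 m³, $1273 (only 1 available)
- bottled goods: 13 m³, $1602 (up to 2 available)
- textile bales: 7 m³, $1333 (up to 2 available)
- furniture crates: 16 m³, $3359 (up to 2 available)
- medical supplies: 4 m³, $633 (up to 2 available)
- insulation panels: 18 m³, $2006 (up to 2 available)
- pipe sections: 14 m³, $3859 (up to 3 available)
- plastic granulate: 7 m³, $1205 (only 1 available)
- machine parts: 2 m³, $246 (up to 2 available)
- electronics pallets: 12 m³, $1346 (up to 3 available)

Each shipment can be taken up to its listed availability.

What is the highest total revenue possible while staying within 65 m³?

16455

Density check — pipe sections 275.64, cable drums 254.60, auto components 220.80, furniture crates 209.94 are the best per m³.
Greedy by ratio would take auto components + cable drums + 3×pipe sections + machine parts: 64 m³ used, total 16408.
Dropping auto components frees 15 m³; slotting in furniture crates (16 m³) lifts the total to 16455 at 65 m³.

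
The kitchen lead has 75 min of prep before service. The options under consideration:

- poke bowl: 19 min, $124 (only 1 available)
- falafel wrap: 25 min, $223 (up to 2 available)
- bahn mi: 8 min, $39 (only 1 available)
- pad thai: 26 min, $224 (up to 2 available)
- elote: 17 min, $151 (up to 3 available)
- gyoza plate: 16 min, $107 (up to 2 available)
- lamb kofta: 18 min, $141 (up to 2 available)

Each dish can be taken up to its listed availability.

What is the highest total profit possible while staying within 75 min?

Taking 2×falafel wrap + bahn mi + elote: 75 min used, 636 in profit.

636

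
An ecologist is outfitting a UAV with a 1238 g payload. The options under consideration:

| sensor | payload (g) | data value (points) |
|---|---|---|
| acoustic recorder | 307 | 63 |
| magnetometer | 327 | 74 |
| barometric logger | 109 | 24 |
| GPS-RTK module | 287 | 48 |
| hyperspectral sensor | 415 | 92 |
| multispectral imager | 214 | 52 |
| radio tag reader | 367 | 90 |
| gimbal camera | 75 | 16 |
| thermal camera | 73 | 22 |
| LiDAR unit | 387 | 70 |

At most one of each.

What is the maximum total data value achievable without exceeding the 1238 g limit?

283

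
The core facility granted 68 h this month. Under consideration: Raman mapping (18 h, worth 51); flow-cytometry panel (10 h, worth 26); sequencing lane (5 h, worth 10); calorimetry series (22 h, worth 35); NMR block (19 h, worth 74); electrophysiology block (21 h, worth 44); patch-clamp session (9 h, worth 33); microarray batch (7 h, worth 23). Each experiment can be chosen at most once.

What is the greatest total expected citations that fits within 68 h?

Raman mapping + flow-cytometry panel + sequencing lane + NMR block + patch-clamp session + microarray batch uses 68 of the 68 h and totals 217.

217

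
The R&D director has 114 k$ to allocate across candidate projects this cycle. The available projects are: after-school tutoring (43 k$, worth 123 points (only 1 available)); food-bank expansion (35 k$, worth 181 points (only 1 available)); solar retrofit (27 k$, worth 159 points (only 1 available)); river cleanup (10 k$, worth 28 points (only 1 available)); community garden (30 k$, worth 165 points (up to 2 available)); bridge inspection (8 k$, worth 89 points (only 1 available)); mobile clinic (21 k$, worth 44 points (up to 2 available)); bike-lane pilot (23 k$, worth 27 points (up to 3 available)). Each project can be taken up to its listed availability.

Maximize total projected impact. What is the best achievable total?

628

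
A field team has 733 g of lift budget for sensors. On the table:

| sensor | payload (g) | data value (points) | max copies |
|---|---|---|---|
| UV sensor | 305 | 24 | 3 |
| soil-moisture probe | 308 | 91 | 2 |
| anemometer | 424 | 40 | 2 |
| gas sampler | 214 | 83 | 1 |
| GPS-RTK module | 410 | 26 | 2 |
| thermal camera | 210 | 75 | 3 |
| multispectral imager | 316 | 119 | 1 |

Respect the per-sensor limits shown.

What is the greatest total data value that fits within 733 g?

Filling by ratio: gas sampler + multispectral imager for 202, with 203 g left unused.
The 316 g tied up in multispectral imager is better spent on soil-moisture probe + thermal camera — total rises to 249 (732 g).
The spare 1 g is too small for any remaining sensor, and no exchange beats 249.

249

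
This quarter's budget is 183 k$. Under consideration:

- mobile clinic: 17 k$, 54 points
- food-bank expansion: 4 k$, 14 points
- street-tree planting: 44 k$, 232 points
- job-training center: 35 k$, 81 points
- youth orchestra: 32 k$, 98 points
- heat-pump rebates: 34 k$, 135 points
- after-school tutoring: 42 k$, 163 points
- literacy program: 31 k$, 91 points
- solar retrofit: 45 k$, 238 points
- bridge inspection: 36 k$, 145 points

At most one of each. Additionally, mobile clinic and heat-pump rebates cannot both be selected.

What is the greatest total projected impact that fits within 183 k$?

Best packing: mobile clinic + food-bank expansion + street-tree planting + after-school tutoring + literacy program + solar retrofit — 183 k$, 792 total.
Food-bank expansion + street-tree planting + after-school tutoring + solar retrofit + bridge inspection matches that 792 at 171 k$; no feasible combination exceeds it.

792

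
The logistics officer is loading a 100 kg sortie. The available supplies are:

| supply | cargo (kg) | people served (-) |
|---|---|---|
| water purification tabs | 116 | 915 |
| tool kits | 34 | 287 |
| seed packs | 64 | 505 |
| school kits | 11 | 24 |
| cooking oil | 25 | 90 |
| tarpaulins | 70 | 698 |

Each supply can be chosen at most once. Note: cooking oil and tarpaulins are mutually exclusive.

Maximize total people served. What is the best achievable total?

792

Tool kits + seed packs uses 98 of the 100 kg and totals 792.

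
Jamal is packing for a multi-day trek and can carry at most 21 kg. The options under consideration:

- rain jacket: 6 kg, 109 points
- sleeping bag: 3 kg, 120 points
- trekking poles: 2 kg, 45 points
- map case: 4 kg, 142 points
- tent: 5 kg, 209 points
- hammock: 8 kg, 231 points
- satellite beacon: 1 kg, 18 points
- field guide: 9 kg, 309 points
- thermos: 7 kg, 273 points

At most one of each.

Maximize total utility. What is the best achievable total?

791

By utility per kg: tent 41.80, sleeping bag 40.00, thermos 39.00, map case 35.50 lead.
Taking the top-ratio items first gives sleeping bag + trekking poles + map case + tent + thermos for 789 (21 kg).
Replace sleeping bag and trekking poles and map case with field guide: the trade gains 2 net, giving 791 at 21 kg.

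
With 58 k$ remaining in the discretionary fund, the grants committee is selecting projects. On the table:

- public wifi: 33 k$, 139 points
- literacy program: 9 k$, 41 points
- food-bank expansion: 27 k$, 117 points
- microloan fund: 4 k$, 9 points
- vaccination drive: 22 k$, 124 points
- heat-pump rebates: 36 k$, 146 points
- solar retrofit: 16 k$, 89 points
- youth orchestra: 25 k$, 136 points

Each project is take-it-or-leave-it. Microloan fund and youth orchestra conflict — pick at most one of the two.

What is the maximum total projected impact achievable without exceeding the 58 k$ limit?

301

Filling by ratio: literacy program + microloan fund + vaccination drive + solar retrofit for 263, with 7 k$ left unused.
Dropping microloan fund and solar retrofit frees 20 k$; slotting in youth orchestra (25 k$) lifts the total to 301 at 56 k$.
That's the maximum — no feasible swap from here does better than 301.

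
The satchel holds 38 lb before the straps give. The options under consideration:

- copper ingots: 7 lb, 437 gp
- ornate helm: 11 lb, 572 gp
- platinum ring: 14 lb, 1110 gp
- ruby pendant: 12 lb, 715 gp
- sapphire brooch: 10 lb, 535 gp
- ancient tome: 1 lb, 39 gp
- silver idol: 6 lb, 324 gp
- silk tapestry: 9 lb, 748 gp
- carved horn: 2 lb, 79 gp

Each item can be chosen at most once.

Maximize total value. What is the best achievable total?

2698

By value per lb: silk tapestry 83.11, platinum ring 79.29, copper ingots 62.43 lead.
Best packing: copper ingots + platinum ring + silver idol + silk tapestry + carved horn — 38 lb, 2698 total.
Runner-up platinum ring + ruby pendant + ancient tome + silk tapestry + carved horn tops out at 2691.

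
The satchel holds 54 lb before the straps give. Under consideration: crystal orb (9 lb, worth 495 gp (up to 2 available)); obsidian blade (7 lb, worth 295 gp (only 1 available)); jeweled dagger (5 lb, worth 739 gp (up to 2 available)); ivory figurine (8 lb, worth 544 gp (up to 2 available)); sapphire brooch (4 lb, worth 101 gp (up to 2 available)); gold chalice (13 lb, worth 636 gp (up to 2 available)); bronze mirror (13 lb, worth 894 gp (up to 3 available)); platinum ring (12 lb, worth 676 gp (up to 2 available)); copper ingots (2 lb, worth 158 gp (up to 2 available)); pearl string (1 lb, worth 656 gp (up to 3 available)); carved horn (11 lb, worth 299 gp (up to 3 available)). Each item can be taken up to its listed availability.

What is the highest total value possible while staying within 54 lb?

6286

By value per lb: pearl string 656.00, jeweled dagger 147.80, copper ingots 79.00 lead.
Filling by ratio: 2×jeweled dagger + ivory figurine + 2×bronze mirror + 2×copper ingots + 3×pearl string for 6094, with 3 lb left unused.
Replace ivory figurine and copper ingots with bronze mirror: the trade gains 192 net, giving 6286 at 54 lb.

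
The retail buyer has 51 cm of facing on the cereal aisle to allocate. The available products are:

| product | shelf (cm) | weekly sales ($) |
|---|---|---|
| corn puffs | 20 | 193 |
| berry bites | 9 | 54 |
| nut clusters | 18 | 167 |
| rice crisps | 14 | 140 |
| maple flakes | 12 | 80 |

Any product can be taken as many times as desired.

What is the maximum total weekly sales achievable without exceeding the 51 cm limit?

474

The ratio ordering already packs tightly: berry bites + 3×rice crisps, 51 cm, 474.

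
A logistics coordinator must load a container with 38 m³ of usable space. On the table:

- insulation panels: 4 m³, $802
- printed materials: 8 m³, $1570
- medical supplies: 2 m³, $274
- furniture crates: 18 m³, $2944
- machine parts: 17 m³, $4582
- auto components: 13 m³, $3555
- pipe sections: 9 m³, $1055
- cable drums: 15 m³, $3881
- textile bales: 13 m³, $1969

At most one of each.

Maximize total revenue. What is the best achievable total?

9707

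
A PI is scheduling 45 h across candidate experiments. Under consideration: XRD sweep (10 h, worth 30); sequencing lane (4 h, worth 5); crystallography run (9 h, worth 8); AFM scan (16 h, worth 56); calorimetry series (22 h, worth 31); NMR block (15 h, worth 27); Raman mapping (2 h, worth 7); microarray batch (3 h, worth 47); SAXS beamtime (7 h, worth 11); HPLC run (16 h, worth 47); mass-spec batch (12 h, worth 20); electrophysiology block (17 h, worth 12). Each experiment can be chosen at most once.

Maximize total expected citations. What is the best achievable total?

180

Density check — microarray batch 15.67, AFM scan 3.50, Raman mapping 3.50, XRD sweep 3.00 are the best per h.
Filling by ratio: XRD sweep + AFM scan + Raman mapping + microarray batch + mass-spec batch for 160, with 2 h left unused.
Replace Raman mapping and mass-spec batch with HPLC run: the trade gains 20 net, giving 180 at 45 h.
The closest alternative, AFM scan + Raman mapping + microarray batch + SAXS beamtime + HPLC run, reaches only 168.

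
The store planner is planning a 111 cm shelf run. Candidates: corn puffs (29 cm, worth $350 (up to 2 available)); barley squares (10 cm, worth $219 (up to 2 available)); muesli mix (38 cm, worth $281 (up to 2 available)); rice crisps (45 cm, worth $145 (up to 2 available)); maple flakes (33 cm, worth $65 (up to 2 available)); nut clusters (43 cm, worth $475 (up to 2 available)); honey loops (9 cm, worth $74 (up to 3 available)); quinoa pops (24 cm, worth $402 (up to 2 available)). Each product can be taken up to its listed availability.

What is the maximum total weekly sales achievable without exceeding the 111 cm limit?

Density check — barley squares 21.90, quinoa pops 16.75, corn puffs 12.07 are the best per cm.
Filling by ratio: corn puffs + 2×barley squares + honey loops + 2×quinoa pops for 1666, with 5 cm left unused.
The 38 cm tied up in corn puffs and honey loops is better spent on nut clusters — total rises to 1717 (111 cm).
Nothing else within 111 cm beats 1717.

1717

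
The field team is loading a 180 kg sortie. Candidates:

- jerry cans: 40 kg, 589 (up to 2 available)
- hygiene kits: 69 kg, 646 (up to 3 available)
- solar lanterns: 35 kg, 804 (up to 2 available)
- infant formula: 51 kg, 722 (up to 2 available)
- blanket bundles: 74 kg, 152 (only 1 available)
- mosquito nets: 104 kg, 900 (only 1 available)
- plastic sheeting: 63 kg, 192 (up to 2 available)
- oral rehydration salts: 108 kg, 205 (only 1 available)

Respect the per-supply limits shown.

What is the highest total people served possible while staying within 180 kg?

3052

A density-first pass picks 2×jerry cans + 2×solar lanterns — 2786 at 150 kg.
Dropping 2×jerry cans frees 80 kg; slotting in 2×infant formula (102 kg) lifts the total to 3052 at 172 kg.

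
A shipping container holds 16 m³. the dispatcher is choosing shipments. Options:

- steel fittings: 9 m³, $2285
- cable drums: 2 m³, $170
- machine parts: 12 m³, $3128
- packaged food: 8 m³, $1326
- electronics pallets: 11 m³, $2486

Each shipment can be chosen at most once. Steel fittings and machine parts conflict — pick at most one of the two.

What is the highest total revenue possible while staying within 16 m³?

3298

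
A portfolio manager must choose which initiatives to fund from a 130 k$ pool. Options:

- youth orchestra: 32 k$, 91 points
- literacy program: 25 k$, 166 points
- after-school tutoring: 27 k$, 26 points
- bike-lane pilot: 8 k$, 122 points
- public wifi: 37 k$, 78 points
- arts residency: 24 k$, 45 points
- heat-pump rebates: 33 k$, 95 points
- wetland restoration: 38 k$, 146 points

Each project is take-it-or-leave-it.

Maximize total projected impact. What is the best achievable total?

574

Ranking by ratio (projected impact/k$): bike-lane pilot 15.25, literacy program 6.64, wetland restoration 3.84.
Literacy program + bike-lane pilot + arts residency + heat-pump rebates + wetland restoration uses 128 of the 130 k$ and totals 574.
Nothing else within 130 k$ beats 574.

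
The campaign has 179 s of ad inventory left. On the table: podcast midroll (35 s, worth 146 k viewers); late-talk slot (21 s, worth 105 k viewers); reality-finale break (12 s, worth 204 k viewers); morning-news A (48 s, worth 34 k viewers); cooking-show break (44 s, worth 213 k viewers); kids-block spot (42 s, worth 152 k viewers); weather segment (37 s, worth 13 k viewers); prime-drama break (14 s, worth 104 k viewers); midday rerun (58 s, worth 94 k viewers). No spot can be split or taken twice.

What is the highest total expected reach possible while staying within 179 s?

Density check — reality-finale break 17.00, prime-drama break 7.43, late-talk slot 5.00 are the best per s.
Taking podcast midroll + late-talk slot + reality-finale break + cooking-show break + kids-block spot + prime-drama break: 168 s used, 924 in expected reach.
That's the maximum — no swap from here does better than 924.

924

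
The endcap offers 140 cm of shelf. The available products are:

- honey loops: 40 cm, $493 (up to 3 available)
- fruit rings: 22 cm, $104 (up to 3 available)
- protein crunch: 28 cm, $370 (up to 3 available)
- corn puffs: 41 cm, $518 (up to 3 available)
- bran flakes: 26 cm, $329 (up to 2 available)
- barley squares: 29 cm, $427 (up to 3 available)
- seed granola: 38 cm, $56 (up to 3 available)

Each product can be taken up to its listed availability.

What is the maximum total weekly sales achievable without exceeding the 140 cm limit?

1939

The ratio heuristic lands on fruit rings + protein crunch + 3×barley squares (1755) but leaves 3 cm idle.
Replace fruit rings and protein crunch with 2×bran flakes: the trade gains 184 net, giving 1939 at 139 cm.
Nothing else within 140 cm beats 1939.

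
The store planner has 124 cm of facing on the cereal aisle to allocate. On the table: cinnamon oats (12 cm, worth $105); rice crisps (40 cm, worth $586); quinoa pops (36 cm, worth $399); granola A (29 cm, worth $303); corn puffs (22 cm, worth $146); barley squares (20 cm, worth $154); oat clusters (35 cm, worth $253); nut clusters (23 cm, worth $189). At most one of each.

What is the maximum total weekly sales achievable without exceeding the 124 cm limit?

1393

Cinnamon oats + rice crisps + quinoa pops + granola A uses 117 of the 124 cm and totals 1393.
Runner-up cinnamon oats + rice crisps + quinoa pops + oat clusters tops out at 1343.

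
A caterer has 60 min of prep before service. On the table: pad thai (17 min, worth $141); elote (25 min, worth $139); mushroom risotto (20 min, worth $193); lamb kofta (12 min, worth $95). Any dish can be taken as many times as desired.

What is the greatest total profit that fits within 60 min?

3×mushroom risotto uses 60 of the 60 min and totals 579.

579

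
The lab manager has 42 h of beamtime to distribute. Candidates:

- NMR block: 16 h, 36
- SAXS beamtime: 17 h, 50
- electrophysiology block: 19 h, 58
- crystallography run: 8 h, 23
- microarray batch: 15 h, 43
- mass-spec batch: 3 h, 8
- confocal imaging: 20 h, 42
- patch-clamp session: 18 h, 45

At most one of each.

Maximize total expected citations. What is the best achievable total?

124

Density check — electrophysiology block 3.05, SAXS beamtime 2.94, crystallography run 2.88, microarray batch 2.87 are the best per h.
Greedy by ratio would take SAXS beamtime + electrophysiology block + mass-spec batch: 39 h used, total 116.
Replace SAXS beamtime and mass-spec batch with crystallography run + microarray batch: the trade gains 8 net, giving 124 at 42 h.
That's the maximum — no swap from here does better than 124.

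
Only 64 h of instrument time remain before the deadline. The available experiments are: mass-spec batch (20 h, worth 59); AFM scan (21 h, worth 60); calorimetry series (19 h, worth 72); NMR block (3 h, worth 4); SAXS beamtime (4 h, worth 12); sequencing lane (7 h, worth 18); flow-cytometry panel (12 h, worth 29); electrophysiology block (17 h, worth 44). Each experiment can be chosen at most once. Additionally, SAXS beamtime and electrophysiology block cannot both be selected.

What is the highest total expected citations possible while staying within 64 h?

By expected citations per h: calorimetry series 3.79, SAXS beamtime 3.00, mass-spec batch 2.95, AFM scan 2.86 lead.
Best packing: mass-spec batch + AFM scan + calorimetry series + SAXS beamtime — 64 h, 203 total.
The closest alternative, mass-spec batch + AFM scan + calorimetry series + NMR block, reaches only 195.

203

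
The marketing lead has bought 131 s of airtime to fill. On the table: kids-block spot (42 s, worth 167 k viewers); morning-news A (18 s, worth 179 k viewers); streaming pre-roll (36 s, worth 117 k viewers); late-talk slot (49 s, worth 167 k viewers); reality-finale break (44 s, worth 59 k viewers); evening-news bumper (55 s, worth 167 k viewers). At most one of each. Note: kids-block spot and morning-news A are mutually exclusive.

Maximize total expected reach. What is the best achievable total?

Morning-news A + late-talk slot + evening-news bumper uses 122 of the 131 s and totals 513.

513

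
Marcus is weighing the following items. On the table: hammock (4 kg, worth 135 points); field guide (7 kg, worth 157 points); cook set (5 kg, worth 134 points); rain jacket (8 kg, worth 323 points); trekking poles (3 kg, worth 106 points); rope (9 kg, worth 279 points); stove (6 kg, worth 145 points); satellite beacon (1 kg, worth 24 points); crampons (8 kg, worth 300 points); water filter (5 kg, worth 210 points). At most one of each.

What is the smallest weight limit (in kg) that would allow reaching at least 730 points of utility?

20

Look for the lowest-weight combination reaching 730.
Taking hammock + rain jacket + crampons gives 758 (≥ 730) for 20 kg.
No combination under 20 kg hits 730.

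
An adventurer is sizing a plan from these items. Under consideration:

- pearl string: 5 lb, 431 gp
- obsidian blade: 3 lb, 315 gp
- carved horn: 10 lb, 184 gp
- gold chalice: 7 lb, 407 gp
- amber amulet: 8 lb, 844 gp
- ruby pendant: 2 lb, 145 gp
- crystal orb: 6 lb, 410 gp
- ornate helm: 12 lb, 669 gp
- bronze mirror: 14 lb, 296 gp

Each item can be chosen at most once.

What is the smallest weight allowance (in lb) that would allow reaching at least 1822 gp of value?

Minimise lb subject to total value ≥ 1822.
Taking pearl string + amber amulet + ruby pendant + crystal orb gives 1830 (≥ 1822) for 21 lb.
No combination under 21 lb hits 1822.

21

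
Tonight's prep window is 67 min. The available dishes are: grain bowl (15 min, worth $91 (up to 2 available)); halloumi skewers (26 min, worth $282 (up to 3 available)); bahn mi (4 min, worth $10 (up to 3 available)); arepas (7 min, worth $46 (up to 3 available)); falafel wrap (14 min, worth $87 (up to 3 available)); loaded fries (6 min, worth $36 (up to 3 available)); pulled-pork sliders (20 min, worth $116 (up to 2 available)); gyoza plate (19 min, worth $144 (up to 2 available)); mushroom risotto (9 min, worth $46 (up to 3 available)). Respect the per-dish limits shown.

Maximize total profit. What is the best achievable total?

By profit per min: halloumi skewers 10.85, gyoza plate 7.58, arepas 6.57, falafel wrap 6.21 lead.
The ratio ordering already packs tightly: 2×halloumi skewers + 2×arepas, 66 min, 656.

656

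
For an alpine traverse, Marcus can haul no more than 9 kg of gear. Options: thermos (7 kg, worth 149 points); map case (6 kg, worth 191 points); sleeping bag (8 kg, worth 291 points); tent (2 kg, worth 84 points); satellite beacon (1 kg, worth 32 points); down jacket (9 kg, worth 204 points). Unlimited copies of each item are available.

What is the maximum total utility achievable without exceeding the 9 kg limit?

Density check — tent 42.00, sleeping bag 36.38, satellite beacon 32.00 are the best per kg.
Taking 4×tent + satellite beacon: 9 kg used, 368 in utility.
Every other selection either busts 9 kg or fails to beat 368.

368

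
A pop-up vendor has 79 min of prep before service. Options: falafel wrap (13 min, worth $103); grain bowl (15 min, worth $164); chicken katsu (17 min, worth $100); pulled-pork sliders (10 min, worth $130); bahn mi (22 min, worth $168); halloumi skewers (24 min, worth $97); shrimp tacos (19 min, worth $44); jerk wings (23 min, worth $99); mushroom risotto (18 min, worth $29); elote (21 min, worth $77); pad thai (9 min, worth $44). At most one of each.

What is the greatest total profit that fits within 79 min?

665

Ranking by ratio (profit/min): pulled-pork sliders 13.00, grain bowl 10.93, falafel wrap 7.92, bahn mi 7.64.
Falafel wrap + grain bowl + chicken katsu + pulled-pork sliders + bahn mi uses 77 of the 79 min and totals 665.
The closest alternative, falafel wrap + grain bowl + pulled-pork sliders + bahn mi + shrimp tacos, reaches only 609.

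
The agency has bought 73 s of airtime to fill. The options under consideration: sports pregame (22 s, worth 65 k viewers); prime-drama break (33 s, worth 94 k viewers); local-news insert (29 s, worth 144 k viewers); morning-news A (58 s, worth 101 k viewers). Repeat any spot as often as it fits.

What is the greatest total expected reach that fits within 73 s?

288

2×local-news insert uses 58 of the 73 s and totals 288.
No other feasible combination exceeds 288.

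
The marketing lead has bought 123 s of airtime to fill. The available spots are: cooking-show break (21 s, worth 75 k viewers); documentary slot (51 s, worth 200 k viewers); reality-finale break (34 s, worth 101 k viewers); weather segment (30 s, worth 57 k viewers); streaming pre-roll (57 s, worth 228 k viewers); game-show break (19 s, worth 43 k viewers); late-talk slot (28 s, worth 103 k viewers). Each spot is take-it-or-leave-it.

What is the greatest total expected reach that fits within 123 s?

432

Ranking by ratio (expected reach/s): streaming pre-roll 4.00, documentary slot 3.92, late-talk slot 3.68, cooking-show break 3.57.
The ratio heuristic lands on documentary slot + streaming pre-roll (428) but leaves 15 s idle.
The 51 s tied up in documentary slot is better spent on reality-finale break + late-talk slot — total rises to 432 (119 s).
Runner-up documentary slot + streaming pre-roll tops out at 428.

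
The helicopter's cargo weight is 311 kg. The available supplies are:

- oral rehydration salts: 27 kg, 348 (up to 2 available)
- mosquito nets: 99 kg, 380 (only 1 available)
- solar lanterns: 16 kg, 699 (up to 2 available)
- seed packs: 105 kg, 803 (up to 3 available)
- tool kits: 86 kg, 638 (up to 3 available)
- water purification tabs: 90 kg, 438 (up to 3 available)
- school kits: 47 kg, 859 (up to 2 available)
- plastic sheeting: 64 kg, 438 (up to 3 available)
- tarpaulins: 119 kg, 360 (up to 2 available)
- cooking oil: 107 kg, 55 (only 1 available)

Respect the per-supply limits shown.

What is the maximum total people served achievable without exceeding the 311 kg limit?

4688

Taking the top-ratio supplies first gives 2×oral rehydration salts + 2×solar lanterns + seed packs + 2×school kits for 4615 (285 kg).
Replace seed packs with 2×plastic sheeting: the trade gains 73 net, giving 4688 at 308 kg.
Nothing else within 311 kg beats 4688.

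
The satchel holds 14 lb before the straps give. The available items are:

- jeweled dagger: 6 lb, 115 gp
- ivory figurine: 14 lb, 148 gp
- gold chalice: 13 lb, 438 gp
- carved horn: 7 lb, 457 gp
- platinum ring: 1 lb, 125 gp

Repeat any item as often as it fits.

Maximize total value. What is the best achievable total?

Taking 14×platinum ring: 14 lb used, 1750 in value.
Every other selection either busts 14 lb or fails to beat 1750.

1750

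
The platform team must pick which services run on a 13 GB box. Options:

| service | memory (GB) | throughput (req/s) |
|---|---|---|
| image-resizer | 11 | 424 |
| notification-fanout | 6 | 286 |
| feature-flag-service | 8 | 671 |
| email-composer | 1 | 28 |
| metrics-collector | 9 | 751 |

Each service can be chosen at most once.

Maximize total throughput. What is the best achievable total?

779

By throughput per GB: feature-flag-service 83.88, metrics-collector 83.44, notification-fanout 47.67, image-resizer 38.55 lead.
Taking the top-ratio services first gives feature-flag-service + email-composer for 699 (9 GB).
The 8 GB tied up in feature-flag-service is better spent on metrics-collector — total rises to 779 (10 GB).
The spare 3 GB is too small for any remaining service, and no exchange beats 779.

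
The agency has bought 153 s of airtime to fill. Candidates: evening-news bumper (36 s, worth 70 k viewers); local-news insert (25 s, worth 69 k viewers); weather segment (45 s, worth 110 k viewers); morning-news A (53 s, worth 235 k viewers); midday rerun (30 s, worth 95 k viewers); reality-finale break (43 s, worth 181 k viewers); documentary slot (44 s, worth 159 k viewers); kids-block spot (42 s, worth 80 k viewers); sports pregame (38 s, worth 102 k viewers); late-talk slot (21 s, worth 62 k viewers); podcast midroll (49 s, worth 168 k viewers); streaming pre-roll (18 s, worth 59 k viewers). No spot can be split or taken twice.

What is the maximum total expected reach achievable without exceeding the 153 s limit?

A density-first pass picks morning-news A + reality-finale break + documentary slot — 575 at 140 s.
The 44 s tied up in documentary slot is better spent on podcast midroll — total rises to 584 (145 s).
The closest alternative, local-news insert + morning-news A + midday rerun + reality-finale break, reaches only 580.

584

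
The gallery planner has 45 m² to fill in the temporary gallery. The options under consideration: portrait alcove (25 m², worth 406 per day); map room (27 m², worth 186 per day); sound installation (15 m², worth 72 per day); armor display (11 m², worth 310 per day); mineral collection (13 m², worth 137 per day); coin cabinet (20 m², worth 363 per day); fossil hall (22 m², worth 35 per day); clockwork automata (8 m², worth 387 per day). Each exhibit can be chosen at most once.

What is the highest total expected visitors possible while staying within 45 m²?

Taking the top-ratio exhibits first gives armor display + coin cabinet + clockwork automata for 1060 (39 m²).
Replace coin cabinet with portrait alcove: the trade gains 43 net, giving 1103 at 44 m².
The spare 1 m² is too small for any remaining exhibit, and no exchange beats 1103.

1103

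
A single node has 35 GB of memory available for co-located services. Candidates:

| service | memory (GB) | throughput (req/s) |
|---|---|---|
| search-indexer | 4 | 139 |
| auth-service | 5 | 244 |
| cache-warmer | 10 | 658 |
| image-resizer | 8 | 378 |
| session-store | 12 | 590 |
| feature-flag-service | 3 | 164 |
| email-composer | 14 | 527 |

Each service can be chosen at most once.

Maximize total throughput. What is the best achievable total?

Ranking by ratio (throughput/GB): cache-warmer 65.80, feature-flag-service 54.67, session-store 49.17, auth-service 48.80.
Filling by ratio: search-indexer + auth-service + cache-warmer + session-store + feature-flag-service for 1795, with 1 GB left unused.
Dropping search-indexer and feature-flag-service frees 7 GB; slotting in image-resizer (8 GB) lifts the total to 1870 at 35 GB.
That's the maximum — no swap from here does better than 1870.

1870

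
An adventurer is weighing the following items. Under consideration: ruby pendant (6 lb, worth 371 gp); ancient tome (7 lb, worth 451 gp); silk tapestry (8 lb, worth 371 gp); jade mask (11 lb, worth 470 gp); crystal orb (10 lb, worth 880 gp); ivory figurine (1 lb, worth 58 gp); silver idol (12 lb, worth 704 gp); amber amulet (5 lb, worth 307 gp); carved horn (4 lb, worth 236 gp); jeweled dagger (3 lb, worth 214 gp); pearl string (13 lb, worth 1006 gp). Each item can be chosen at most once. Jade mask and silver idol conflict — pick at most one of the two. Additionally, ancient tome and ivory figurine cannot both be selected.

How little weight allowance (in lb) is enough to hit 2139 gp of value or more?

27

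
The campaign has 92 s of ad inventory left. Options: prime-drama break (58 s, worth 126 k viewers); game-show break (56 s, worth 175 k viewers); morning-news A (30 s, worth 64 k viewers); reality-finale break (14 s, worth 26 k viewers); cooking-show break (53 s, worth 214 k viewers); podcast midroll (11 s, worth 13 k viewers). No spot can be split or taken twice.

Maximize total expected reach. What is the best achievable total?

Morning-news A + cooking-show break uses 83 of the 92 s and totals 278.
The spare 9 s is too small for any remaining spot, and no exchange beats 278.

278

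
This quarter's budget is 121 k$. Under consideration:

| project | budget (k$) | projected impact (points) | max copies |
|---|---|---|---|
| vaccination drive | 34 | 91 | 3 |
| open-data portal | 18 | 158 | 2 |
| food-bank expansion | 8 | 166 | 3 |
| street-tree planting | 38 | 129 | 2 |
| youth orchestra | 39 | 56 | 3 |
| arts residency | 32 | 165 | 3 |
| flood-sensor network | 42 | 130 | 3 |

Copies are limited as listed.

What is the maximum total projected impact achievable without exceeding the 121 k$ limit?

Density check — food-bank expansion 20.75, open-data portal 8.78, arts residency 5.16 are the best per k$.
The ratio heuristic lands on 2×open-data portal + 3×food-bank expansion + arts residency (979) but leaves 29 k$ idle.
Dropping 2×open-data portal frees 36 k$; slotting in 2×arts residency (64 k$) lifts the total to 993 at 120 k$.
Nothing else within 121 k$ beats 993.

993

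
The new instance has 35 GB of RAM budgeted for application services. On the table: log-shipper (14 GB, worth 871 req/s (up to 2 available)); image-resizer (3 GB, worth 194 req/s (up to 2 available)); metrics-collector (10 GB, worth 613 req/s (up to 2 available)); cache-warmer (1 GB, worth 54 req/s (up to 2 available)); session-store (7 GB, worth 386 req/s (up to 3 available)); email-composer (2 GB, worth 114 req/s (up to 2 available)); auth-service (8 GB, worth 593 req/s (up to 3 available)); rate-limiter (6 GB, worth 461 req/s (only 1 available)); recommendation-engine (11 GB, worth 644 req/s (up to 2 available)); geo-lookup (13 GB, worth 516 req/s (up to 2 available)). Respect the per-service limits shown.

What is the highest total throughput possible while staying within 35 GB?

2548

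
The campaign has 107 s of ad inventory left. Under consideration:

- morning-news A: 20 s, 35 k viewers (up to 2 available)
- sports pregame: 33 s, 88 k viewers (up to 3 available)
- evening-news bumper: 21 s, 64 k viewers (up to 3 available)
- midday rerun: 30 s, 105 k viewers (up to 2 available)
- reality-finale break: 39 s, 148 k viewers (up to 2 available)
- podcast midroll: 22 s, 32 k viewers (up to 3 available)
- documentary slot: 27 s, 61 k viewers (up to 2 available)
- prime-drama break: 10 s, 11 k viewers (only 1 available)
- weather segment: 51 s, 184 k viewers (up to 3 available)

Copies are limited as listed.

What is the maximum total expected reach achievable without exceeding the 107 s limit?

368

A density-first pass picks evening-news bumper + 2×reality-finale break — 360 at 99 s.
Dropping evening-news bumper and 2×reality-finale break frees 99 s; slotting in 2×weather segment (102 s) lifts the total to 368 at 102 s.
No other feasible combination exceeds 368.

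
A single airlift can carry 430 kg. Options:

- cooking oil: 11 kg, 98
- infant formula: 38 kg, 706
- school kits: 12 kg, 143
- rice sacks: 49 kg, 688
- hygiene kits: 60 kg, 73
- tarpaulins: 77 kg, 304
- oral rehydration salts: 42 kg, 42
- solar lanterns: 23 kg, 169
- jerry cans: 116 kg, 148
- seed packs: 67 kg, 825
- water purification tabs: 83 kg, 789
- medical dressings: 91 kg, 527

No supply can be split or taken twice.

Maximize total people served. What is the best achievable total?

4080

Density check — infant formula 18.58, rice sacks 14.04, seed packs 12.31 are the best per kg.
A density-first pass picks cooking oil + infant formula + school kits + rice sacks + oral rehydration salts + solar lanterns + seed packs + water purification tabs + medical dressings — 3987 at 416 kg.
The 65 kg tied up in oral rehydration salts and solar lanterns is better spent on tarpaulins — total rises to 4080 (428 kg).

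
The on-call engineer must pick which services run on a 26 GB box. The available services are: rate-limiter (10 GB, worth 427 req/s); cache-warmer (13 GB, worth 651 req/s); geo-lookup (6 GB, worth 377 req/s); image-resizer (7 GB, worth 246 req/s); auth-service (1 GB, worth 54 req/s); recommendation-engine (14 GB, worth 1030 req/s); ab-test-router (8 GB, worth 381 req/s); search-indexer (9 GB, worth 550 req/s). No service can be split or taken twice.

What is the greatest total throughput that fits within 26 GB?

1634

Taking the top-ratio services first gives geo-lookup + auth-service + recommendation-engine for 1461 (21 GB).
Replace geo-lookup with search-indexer: the trade gains 173 net, giving 1634 at 24 GB.
An exhaustive check of the 256 subsets confirms 1634.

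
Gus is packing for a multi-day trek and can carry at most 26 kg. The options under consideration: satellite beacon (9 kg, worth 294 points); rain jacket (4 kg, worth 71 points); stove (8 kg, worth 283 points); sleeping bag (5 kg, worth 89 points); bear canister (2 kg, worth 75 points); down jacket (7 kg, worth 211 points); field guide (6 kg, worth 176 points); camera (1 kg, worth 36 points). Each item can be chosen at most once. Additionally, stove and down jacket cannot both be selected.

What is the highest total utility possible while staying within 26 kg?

By utility per kg: bear canister 37.50, camera 36.00, stove 35.38 lead.
The ratio ordering already packs tightly: satellite beacon + stove + bear canister + field guide + camera, 26 kg, 864.
An exhaustive check of the 256 subsets confirms 864.

864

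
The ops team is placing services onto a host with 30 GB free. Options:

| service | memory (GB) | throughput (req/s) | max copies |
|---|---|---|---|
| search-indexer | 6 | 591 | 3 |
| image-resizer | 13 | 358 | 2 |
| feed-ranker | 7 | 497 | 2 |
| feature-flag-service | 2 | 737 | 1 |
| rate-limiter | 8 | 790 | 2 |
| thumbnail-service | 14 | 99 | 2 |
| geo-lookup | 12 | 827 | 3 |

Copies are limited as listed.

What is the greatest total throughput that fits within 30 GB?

3499

Ranking by ratio (throughput/GB): feature-flag-service 368.50, rate-limiter 98.75, search-indexer 98.50.
Taking 2×search-indexer + feature-flag-service + 2×rate-limiter: 30 GB used, 3499 in throughput.
Every other selection either busts 30 GB or exceeds an availability limit or fails to beat 3499.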